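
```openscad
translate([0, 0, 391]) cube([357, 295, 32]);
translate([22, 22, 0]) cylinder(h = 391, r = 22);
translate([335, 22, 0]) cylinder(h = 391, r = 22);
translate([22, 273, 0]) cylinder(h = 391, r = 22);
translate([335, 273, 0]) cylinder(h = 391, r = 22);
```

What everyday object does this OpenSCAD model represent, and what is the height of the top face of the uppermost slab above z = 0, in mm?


A stool. The seat height is 423 mm.

A 357×295×32 slab at z = 391 on four corner cylinders — a stool. The seat top is 391 + 32 = 423 mm.


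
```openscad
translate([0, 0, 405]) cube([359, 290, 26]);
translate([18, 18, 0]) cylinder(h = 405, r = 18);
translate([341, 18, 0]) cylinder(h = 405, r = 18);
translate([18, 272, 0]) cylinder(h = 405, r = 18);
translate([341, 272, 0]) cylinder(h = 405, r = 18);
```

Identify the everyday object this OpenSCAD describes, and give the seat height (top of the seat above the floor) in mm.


A stool. The seat height is 431 mm.

A 359×290×26 slab at z = 405 on four corner cylinders — a stool. The seat top is 405 + 26 = 431 mm.


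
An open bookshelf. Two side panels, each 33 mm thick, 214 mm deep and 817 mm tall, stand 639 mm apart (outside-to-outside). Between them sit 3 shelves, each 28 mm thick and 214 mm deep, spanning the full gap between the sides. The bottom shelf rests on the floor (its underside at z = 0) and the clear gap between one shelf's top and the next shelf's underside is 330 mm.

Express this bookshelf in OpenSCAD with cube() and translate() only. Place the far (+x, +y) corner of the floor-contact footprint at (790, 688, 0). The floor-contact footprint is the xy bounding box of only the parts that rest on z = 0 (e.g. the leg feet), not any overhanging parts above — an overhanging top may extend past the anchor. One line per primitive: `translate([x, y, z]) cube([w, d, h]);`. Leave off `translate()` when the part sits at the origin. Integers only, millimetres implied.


translate([151, 474, 0]) cube([33, 214, 817]);
translate([757, 474, 0]) cube([33, 214, 817]);
translate([184, 474, 0]) cube([573, 214, 28]);
translate([184, 474, 358]) cube([573, 214, 28]);
translate([184, 474, 716]) cube([573, 214, 28]);


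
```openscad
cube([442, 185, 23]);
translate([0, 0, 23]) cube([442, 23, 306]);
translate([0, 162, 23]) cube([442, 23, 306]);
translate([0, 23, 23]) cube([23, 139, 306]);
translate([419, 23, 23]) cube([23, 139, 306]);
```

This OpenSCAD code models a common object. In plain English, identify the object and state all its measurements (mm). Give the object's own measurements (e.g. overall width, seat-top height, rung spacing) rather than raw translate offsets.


An open-topped rectangular box: outside dimensions 442×185×329 mm, with a uniform wall and base thickness of 23 mm. The base is a full 442×185 slab on the floor; four walls sit on top of the base. The front and back walls (the −y and +y sides) span the full width; the two side walls fit between them.


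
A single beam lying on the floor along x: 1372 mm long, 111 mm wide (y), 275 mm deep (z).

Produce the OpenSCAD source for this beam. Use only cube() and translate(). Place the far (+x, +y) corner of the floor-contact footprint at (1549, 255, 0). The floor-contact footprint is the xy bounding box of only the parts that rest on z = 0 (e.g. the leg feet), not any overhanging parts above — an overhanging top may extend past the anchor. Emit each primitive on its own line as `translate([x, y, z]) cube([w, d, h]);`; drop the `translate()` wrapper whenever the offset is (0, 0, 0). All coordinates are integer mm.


translate([177, 144, 0]) cube([1372, 111, 275]);


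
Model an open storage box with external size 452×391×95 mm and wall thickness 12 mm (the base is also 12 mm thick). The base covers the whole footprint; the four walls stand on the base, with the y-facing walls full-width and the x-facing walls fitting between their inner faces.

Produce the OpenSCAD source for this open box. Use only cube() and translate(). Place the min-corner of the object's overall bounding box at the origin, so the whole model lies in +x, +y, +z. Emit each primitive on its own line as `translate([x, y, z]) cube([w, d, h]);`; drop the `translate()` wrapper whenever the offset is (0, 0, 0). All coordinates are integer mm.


cube([452, 391, 12]);
translate([0, 0, 12]) cube([452, 12, 83]);
translate([0, 379, 12]) cube([452, 12, 83]);
translate([0, 12, 12]) cube([12, 367, 83]);
translate([440, 12, 12]) cube([12, 367, 83]);


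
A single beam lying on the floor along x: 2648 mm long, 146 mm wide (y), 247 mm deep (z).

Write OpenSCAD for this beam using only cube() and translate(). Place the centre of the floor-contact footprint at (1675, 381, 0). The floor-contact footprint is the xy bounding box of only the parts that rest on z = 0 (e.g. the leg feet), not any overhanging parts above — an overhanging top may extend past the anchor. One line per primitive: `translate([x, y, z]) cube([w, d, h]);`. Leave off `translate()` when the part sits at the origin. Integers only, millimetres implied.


translate([351, 308, 0]) cube([2648, 146, 247]);


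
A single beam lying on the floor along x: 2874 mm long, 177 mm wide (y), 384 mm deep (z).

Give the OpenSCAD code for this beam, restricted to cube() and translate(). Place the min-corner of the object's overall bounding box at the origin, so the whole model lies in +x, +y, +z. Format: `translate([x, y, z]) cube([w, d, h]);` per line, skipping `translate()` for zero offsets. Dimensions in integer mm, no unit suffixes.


cube([2874, 177, 384]);


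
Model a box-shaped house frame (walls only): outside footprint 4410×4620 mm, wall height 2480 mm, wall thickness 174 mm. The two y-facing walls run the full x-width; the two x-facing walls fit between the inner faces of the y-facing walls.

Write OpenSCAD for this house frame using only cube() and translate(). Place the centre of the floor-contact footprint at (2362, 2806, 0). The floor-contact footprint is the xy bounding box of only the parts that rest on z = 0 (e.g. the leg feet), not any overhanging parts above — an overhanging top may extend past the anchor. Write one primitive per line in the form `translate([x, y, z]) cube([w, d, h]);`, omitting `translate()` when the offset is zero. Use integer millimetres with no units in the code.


translate([157, 496, 0]) cube([4410, 174, 2480]);
translate([157, 4942, 0]) cube([4410, 174, 2480]);
translate([157, 670, 0]) cube([174, 4272, 2480]);
translate([4393, 670, 0]) cube([174, 4272, 2480]);


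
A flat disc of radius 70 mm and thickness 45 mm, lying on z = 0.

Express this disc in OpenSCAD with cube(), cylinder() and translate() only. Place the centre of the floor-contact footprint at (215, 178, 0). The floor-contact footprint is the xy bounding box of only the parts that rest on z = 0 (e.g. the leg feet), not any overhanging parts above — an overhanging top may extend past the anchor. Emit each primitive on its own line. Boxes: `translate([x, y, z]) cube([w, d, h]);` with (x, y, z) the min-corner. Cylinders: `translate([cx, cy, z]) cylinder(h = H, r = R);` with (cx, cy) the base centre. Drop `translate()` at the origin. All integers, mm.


translate([215, 178, 0]) cylinder(h = 45, r = 70);


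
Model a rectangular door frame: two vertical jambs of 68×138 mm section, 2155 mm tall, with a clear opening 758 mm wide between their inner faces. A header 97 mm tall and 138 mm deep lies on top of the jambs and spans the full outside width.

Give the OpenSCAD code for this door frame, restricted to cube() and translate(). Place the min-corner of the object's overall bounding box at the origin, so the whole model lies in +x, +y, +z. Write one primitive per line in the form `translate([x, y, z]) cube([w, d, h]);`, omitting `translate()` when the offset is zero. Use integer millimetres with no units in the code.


cube([68, 138, 2155]);
translate([826, 0, 0]) cube([68, 138, 2155]);
translate([0, 0, 2155]) cube([894, 138, 97]);


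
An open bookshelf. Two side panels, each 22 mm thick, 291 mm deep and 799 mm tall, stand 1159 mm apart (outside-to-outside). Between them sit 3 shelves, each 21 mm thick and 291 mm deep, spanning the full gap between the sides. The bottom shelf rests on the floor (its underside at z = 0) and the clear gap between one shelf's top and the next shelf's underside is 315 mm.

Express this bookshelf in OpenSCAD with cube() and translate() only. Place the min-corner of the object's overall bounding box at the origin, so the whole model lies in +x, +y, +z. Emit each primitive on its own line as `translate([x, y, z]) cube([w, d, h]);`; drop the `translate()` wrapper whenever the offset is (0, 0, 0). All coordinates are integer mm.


cube([22, 291, 799]);
translate([1137, 0, 0]) cube([22, 291, 799]);
translate([22, 0, 0]) cube([1115, 291, 21]);
translate([22, 0, 336]) cube([1115, 291, 21]);
translate([22, 0, 672]) cube([1115, 291, 21]);


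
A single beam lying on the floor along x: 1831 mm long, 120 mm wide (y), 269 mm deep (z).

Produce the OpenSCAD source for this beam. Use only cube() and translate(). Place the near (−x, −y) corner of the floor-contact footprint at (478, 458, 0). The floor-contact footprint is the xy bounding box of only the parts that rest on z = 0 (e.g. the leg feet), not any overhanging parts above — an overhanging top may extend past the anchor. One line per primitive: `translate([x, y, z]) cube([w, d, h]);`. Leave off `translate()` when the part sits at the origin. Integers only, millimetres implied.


translate([478, 458, 0]) cube([1831, 120, 269]);


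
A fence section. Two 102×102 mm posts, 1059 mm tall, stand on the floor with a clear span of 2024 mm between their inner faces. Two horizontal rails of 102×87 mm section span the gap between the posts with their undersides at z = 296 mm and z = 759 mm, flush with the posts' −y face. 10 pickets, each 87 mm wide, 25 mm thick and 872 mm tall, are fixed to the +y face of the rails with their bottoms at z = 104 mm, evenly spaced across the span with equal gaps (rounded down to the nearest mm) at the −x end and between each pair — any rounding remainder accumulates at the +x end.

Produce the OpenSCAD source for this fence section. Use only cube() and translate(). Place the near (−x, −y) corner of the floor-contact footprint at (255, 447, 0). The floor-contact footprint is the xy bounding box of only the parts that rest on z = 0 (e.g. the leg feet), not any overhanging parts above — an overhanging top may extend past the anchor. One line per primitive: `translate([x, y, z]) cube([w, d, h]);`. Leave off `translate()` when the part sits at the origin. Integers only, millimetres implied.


translate([255, 447, 0]) cube([102, 102, 1059]);
translate([2381, 447, 0]) cube([102, 102, 1059]);
translate([357, 447, 296]) cube([2024, 102, 87]);
translate([357, 447, 759]) cube([2024, 102, 87]);
translate([461, 549, 104]) cube([87, 25, 872]);
translate([652, 549, 104]) cube([87, 25, 872]);
translate([843, 549, 104]) cube([87, 25, 872]);
translate([1034, 549, 104]) cube([87, 25, 872]);
translate([1225, 549, 104]) cube([87, 25, 872]);
translate([1416, 549, 104]) cube([87, 25, 872]);
translate([1607, 549, 104]) cube([87, 25, 872]);
translate([1798, 549, 104]) cube([87, 25, 872]);
translate([1989, 549, 104]) cube([87, 25, 872]);
translate([2180, 549, 104]) cube([87, 25, 872]);


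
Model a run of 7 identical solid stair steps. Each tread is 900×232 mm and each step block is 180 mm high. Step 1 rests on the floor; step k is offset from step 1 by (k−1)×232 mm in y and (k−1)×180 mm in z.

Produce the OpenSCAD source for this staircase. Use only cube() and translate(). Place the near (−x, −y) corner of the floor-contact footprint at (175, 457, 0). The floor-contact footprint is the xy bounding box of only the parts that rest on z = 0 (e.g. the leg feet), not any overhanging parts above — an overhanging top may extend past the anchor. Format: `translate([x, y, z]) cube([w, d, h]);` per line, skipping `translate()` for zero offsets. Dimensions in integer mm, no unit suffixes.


translate([175, 457, 0]) cube([900, 232, 180]);
translate([175, 689, 180]) cube([900, 232, 180]);
translate([175, 921, 360]) cube([900, 232, 180]);
translate([175, 1153, 540]) cube([900, 232, 180]);
translate([175, 1385, 720]) cube([900, 232, 180]);
translate([175, 1617, 900]) cube([900, 232, 180]);
translate([175, 1849, 1080]) cube([900, 232, 180]);


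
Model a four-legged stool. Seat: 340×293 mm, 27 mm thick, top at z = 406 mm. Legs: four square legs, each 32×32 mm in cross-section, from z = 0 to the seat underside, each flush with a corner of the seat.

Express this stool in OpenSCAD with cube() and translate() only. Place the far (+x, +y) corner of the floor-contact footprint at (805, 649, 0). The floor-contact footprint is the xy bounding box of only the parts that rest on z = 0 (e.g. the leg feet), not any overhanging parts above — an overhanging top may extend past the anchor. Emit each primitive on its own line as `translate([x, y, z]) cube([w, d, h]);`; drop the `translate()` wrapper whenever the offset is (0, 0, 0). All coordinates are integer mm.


translate([465, 356, 379]) cube([340, 293, 27]);
translate([465, 356, 0]) cube([32, 32, 379]);
translate([773, 356, 0]) cube([32, 32, 379]);
translate([465, 617, 0]) cube([32, 32, 379]);
translate([773, 617, 0]) cube([32, 32, 379]);


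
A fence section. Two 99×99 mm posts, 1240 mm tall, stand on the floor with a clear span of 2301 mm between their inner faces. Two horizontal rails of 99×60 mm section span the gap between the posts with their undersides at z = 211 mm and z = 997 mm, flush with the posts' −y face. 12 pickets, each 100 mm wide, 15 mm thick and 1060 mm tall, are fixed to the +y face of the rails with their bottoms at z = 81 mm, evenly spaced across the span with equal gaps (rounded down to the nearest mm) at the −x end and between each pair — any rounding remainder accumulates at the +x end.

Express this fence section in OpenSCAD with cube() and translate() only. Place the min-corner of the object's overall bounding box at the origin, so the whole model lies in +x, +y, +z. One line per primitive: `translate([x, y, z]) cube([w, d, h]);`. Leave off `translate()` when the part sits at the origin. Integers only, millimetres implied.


cube([99, 99, 1240]);
translate([2400, 0, 0]) cube([99, 99, 1240]);
translate([99, 0, 211]) cube([2301, 99, 60]);
translate([99, 0, 997]) cube([2301, 99, 60]);
translate([183, 99, 81]) cube([100, 15, 1060]);
translate([367, 99, 81]) cube([100, 15, 1060]);
translate([551, 99, 81]) cube([100, 15, 1060]);
translate([735, 99, 81]) cube([100, 15, 1060]);
translate([919, 99, 81]) cube([100, 15, 1060]);
translate([1103, 99, 81]) cube([100, 15, 1060]);
translate([1287, 99, 81]) cube([100, 15, 1060]);
translate([1471, 99, 81]) cube([100, 15, 1060]);
translate([1655, 99, 81]) cube([100, 15, 1060]);
translate([1839, 99, 81]) cube([100, 15, 1060]);
translate([2023, 99, 81]) cube([100, 15, 1060]);
translate([2207, 99, 81]) cube([100, 15, 1060]);


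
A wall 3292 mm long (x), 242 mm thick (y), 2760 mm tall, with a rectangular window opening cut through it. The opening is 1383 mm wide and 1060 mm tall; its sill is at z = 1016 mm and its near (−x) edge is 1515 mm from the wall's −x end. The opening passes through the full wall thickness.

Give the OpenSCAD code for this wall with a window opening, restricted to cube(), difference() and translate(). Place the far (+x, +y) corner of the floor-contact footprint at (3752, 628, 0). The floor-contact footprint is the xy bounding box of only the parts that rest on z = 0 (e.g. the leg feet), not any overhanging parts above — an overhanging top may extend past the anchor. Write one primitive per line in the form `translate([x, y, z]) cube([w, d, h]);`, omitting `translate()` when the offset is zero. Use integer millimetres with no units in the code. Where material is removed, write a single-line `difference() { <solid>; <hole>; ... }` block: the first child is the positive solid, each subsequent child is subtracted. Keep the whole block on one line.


difference() { translate([460, 386, 0]) cube([3292, 242, 2760]); translate([1975, 386, 1016]) cube([1383, 242, 1060]); }


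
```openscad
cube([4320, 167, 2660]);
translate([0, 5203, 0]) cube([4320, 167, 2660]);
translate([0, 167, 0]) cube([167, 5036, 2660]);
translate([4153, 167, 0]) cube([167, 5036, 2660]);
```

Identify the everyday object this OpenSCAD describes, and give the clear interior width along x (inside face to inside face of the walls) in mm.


A house (or room) frame. The interior width is 3986 mm.

Four 2660 mm walls enclosing a rectangle with no floor or roof — a room or house frame. Outside width is 4320 mm and wall thickness is 167 mm, so the interior width is 4320 − 2 × 167 = 3986 mm.


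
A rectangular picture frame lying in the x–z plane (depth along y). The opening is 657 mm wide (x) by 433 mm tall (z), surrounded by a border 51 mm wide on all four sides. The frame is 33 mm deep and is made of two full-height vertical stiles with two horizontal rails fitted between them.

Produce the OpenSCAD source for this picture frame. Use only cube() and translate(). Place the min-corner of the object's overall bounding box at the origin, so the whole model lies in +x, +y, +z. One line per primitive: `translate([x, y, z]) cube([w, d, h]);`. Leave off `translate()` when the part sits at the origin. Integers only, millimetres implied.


cube([51, 33, 535]);
translate([708, 0, 0]) cube([51, 33, 535]);
translate([51, 0, 0]) cube([657, 33, 51]);
translate([51, 0, 484]) cube([657, 33, 51]);


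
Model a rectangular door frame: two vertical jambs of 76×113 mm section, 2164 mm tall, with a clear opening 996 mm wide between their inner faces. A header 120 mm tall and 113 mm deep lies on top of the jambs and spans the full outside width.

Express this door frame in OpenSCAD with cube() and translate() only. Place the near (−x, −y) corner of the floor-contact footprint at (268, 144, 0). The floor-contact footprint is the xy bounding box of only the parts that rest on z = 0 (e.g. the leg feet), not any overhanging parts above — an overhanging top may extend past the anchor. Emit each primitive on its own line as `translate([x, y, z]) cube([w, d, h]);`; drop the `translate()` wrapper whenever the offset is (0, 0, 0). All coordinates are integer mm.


translate([268, 144, 0]) cube([76, 113, 2164]);
translate([1340, 144, 0]) cube([76, 113, 2164]);
translate([268, 144, 2164]) cube([1148, 113, 120]);


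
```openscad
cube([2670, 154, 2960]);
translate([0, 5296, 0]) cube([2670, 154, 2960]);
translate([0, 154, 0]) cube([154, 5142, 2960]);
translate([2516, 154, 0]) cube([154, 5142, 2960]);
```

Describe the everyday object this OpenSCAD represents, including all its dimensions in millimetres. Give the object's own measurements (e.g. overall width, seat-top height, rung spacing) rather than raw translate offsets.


The wall frame of a small rectangular building: four walls, each 2960 mm tall and 154 mm thick, enclosing a footprint 2670 mm (x) by 5450 mm (y) outside-to-outside, with no floor or roof. The front and back walls (the −y and +y sides) span the full width; the two side walls fit between them.


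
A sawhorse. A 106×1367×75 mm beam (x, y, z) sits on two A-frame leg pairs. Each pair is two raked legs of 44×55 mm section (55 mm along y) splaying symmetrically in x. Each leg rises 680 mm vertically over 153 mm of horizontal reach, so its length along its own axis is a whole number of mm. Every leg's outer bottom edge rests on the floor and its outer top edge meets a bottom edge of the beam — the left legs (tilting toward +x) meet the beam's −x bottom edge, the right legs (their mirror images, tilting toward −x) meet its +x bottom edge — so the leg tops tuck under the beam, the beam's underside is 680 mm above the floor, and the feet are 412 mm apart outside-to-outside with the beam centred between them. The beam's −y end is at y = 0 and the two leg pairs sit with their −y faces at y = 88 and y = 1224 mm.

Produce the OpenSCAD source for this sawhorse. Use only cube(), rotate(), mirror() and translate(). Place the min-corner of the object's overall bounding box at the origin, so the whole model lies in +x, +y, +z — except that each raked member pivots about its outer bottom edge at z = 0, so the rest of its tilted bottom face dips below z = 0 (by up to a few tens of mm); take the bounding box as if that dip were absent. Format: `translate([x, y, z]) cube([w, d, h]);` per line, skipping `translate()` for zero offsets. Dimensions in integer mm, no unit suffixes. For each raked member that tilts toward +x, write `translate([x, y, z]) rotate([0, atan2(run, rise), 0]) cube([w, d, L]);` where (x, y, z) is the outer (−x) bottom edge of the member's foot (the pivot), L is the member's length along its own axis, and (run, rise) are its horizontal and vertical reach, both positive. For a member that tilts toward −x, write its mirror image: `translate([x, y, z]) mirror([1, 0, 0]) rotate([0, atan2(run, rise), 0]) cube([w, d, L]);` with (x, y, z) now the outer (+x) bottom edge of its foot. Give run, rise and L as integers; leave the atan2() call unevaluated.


// leg length = √(153² + 680²) = 697
// right-leg outer foot x = 2·153 + 106 = 412
// beam min-corner = (153, 0, 680)
translate([153, 0, 680]) cube([106, 1367, 75]);
translate([0, 88, 0]) rotate([0, atan2(153, 680), 0]) cube([44, 55, 697]);
translate([412, 88, 0]) mirror([1, 0, 0]) rotate([0, atan2(153, 680), 0]) cube([44, 55, 697]);
translate([0, 1224, 0]) rotate([0, atan2(153, 680), 0]) cube([44, 55, 697]);
translate([412, 1224, 0]) mirror([1, 0, 0]) rotate([0, atan2(153, 680), 0]) cube([44, 55, 697]);


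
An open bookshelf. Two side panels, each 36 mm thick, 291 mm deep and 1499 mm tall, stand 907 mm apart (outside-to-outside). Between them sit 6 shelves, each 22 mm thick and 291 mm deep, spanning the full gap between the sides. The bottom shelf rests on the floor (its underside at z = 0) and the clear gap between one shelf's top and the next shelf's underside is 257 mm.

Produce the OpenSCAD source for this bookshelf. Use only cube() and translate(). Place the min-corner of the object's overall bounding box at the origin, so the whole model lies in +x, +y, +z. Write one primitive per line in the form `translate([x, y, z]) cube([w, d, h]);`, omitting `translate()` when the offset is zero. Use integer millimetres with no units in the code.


cube([36, 291, 1499]);
translate([871, 0, 0]) cube([36, 291, 1499]);
translate([36, 0, 0]) cube([835, 291, 22]);
translate([36, 0, 279]) cube([835, 291, 22]);
translate([36, 0, 558]) cube([835, 291, 22]);
translate([36, 0, 837]) cube([835, 291, 22]);
translate([36, 0, 1116]) cube([835, 291, 22]);
translate([36, 0, 1395]) cube([835, 291, 22]);


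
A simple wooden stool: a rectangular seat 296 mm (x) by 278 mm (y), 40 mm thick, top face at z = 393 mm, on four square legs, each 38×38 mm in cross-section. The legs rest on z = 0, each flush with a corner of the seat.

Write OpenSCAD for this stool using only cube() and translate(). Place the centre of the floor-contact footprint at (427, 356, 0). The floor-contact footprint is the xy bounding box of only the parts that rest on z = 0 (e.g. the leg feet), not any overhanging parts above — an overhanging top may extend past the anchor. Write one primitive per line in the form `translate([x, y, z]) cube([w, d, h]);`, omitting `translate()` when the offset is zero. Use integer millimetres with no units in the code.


// leg_h = 393 - 40 = 353
translate([279, 217, 353]) cube([296, 278, 40]);
translate([279, 217, 0]) cube([38, 38, 353]);
translate([537, 217, 0]) cube([38, 38, 353]);
translate([279, 457, 0]) cube([38, 38, 353]);
translate([537, 457, 0]) cube([38, 38, 353]);


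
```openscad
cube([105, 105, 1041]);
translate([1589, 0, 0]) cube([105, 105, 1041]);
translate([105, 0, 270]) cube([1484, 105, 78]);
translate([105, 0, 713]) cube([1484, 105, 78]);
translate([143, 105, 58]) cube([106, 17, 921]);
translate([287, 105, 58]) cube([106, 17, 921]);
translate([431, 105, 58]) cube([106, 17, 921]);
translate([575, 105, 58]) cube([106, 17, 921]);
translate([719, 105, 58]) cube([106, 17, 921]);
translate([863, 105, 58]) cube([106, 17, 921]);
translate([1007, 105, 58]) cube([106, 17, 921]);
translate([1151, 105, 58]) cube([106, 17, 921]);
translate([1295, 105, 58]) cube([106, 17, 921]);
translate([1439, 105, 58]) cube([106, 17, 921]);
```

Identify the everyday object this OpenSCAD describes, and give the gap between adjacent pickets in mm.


A fence section. The picket gap is 38 mm.

Two posts, two rails, 10 pickets — a fence section. Span 1484 mm holds 10 pickets of 106 mm with 11 equal gaps: ⌊(1484 − 10·106) / 11⌋ = 38 mm.


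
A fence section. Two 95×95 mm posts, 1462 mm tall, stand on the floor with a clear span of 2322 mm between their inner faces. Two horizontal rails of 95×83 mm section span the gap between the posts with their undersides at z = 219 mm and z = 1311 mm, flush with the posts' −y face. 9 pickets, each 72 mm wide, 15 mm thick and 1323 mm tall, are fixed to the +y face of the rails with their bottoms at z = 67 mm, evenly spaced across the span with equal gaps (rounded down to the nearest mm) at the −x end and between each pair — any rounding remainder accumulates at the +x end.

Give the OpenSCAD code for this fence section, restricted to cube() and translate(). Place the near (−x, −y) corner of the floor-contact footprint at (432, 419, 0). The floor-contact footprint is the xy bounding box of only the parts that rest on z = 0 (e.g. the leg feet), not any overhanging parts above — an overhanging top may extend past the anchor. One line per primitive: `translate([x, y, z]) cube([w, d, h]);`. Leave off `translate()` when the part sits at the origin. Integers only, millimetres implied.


translate([432, 419, 0]) cube([95, 95, 1462]);
translate([2849, 419, 0]) cube([95, 95, 1462]);
translate([527, 419, 219]) cube([2322, 95, 83]);
translate([527, 419, 1311]) cube([2322, 95, 83]);
translate([694, 514, 67]) cube([72, 15, 1323]);
translate([933, 514, 67]) cube([72, 15, 1323]);
translate([1172, 514, 67]) cube([72, 15, 1323]);
translate([1411, 514, 67]) cube([72, 15, 1323]);
translate([1650, 514, 67]) cube([72, 15, 1323]);
translate([1889, 514, 67]) cube([72, 15, 1323]);
translate([2128, 514, 67]) cube([72, 15, 1323]);
translate([2367, 514, 67]) cube([72, 15, 1323]);
translate([2606, 514, 67]) cube([72, 15, 1323]);


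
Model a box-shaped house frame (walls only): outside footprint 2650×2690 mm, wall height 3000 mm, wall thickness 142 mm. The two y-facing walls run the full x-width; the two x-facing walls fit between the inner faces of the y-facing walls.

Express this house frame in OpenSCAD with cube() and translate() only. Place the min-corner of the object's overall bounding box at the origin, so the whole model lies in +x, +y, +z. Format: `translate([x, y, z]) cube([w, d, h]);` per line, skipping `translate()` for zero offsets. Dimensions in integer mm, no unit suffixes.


cube([2650, 142, 3000]);
translate([0, 2548, 0]) cube([2650, 142, 3000]);
translate([0, 142, 0]) cube([142, 2406, 3000]);
translate([2508, 142, 0]) cube([142, 2406, 3000]);


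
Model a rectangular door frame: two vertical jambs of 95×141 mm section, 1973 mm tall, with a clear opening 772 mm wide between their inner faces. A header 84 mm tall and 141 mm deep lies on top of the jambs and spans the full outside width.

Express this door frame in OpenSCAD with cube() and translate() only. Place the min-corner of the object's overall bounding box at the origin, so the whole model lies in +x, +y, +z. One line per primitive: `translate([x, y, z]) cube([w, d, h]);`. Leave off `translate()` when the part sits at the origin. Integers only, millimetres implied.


cube([95, 141, 1973]);
translate([867, 0, 0]) cube([95, 141, 1973]);
translate([0, 0, 1973]) cube([962, 141, 84]);


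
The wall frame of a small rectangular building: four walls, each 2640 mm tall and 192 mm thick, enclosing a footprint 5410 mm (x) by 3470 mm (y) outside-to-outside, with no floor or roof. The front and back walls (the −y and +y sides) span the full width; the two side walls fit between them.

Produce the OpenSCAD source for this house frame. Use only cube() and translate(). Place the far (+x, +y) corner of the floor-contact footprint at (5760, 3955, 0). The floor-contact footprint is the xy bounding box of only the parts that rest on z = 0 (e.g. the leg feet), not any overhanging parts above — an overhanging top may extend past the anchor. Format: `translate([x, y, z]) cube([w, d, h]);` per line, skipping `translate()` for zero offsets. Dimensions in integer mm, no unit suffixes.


translate([350, 485, 0]) cube([5410, 192, 2640]);
translate([350, 3763, 0]) cube([5410, 192, 2640]);
translate([350, 677, 0]) cube([192, 3086, 2640]);
translate([5568, 677, 0]) cube([192, 3086, 2640]);


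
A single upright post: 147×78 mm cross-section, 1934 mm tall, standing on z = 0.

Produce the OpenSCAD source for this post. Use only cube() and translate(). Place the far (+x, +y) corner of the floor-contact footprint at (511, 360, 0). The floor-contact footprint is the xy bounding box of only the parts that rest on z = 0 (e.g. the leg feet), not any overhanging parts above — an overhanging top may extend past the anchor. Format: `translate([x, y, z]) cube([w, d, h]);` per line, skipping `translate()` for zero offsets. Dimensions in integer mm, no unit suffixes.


translate([364, 282, 0]) cube([147, 78, 1934]);


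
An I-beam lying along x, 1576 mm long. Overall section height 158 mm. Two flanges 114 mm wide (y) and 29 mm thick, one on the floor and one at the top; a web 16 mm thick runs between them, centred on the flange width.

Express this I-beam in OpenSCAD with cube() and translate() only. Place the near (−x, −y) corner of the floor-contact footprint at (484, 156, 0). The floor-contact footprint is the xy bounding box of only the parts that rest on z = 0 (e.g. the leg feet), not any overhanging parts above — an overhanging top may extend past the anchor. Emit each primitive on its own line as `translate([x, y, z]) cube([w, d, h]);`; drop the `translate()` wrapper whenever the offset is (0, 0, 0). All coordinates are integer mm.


translate([484, 156, 0]) cube([1576, 114, 29]);
translate([484, 205, 29]) cube([1576, 16, 100]);
translate([484, 156, 129]) cube([1576, 114, 29]);


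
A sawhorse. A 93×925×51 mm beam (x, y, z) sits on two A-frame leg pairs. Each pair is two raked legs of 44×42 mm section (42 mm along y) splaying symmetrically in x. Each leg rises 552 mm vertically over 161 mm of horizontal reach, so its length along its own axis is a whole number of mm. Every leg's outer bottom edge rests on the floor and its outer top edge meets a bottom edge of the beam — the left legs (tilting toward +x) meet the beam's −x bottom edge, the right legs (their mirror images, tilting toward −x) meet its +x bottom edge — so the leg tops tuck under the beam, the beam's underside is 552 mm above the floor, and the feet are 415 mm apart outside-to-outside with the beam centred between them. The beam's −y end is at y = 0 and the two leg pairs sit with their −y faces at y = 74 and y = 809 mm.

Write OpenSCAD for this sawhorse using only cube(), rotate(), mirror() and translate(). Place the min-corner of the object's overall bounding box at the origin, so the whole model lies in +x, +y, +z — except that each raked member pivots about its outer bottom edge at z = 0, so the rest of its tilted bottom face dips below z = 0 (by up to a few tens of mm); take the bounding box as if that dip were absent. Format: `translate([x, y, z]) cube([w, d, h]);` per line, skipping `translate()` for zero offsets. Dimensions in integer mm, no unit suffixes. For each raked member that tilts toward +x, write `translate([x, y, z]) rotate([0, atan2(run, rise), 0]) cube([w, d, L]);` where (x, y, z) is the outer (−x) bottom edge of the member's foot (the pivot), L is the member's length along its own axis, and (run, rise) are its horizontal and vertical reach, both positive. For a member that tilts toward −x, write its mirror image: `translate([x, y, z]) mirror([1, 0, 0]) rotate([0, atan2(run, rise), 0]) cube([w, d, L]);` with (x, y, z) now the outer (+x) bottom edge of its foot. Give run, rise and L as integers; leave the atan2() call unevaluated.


translate([161, 0, 552]) cube([93, 925, 51]);
translate([0, 74, 0]) rotate([0, atan2(161, 552), 0]) cube([44, 42, 575]);
translate([415, 74, 0]) mirror([1, 0, 0]) rotate([0, atan2(161, 552), 0]) cube([44, 42, 575]);
translate([0, 809, 0]) rotate([0, atan2(161, 552), 0]) cube([44, 42, 575]);
translate([415, 809, 0]) mirror([1, 0, 0]) rotate([0, atan2(161, 552), 0]) cube([44, 42, 575]);


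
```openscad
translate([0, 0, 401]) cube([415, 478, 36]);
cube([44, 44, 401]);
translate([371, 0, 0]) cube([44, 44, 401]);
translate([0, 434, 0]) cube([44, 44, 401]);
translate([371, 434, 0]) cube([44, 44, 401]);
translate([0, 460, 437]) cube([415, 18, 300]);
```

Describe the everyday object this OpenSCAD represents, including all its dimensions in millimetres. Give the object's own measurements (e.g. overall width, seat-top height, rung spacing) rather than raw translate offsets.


A chair. The seat is a 415×478×36 mm slab with its top at z = 437 mm, on four 44×44 mm corner legs (flush with the seat edges, standing on z = 0). A flat backrest 18 mm thick, 300 mm tall, spans the full seat width and rises from the seat top along its +y edge, rear face flush with the rear of the seat.


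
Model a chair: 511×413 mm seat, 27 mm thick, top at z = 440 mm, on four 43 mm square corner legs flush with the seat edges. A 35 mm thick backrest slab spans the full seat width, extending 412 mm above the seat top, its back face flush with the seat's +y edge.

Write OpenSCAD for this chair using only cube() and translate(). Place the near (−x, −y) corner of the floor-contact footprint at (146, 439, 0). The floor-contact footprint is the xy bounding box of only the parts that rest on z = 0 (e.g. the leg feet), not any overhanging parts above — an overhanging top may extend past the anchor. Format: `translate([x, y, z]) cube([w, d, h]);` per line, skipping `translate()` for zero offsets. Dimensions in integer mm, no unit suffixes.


// leg_h = 440 - 27 = 413
translate([146, 439, 413]) cube([511, 413, 27]);
translate([146, 439, 0]) cube([43, 43, 413]);
translate([614, 439, 0]) cube([43, 43, 413]);
translate([146, 809, 0]) cube([43, 43, 413]);
translate([614, 809, 0]) cube([43, 43, 413]);
translate([146, 817, 440]) cube([511, 35, 412]);


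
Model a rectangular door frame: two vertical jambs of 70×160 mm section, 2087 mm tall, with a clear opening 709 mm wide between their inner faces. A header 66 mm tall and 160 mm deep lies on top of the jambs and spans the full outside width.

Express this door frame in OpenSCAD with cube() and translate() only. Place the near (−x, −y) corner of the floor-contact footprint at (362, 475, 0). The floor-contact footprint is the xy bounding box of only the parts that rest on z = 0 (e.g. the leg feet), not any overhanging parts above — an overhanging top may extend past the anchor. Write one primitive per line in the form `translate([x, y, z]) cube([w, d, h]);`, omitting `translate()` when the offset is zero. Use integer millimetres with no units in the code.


translate([362, 475, 0]) cube([70, 160, 2087]);
translate([1141, 475, 0]) cube([70, 160, 2087]);
translate([362, 475, 2087]) cube([849, 160, 66]);


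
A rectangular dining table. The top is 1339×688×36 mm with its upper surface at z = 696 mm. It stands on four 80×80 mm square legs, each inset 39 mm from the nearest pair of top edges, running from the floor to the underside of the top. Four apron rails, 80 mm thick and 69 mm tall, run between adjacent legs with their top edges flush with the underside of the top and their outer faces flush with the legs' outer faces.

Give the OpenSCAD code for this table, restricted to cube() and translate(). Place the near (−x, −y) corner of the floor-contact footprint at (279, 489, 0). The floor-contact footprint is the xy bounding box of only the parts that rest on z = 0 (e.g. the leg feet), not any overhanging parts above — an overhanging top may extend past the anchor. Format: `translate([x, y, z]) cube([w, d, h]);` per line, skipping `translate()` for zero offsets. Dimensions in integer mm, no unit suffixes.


translate([240, 450, 660]) cube([1339, 688, 36]);
translate([279, 489, 0]) cube([80, 80, 660]);
translate([1460, 489, 0]) cube([80, 80, 660]);
translate([279, 1019, 0]) cube([80, 80, 660]);
translate([1460, 1019, 0]) cube([80, 80, 660]);
translate([359, 489, 591]) cube([1101, 80, 69]);
translate([359, 1019, 591]) cube([1101, 80, 69]);
translate([279, 569, 591]) cube([80, 450, 69]);
translate([1460, 569, 591]) cube([80, 450, 69]);


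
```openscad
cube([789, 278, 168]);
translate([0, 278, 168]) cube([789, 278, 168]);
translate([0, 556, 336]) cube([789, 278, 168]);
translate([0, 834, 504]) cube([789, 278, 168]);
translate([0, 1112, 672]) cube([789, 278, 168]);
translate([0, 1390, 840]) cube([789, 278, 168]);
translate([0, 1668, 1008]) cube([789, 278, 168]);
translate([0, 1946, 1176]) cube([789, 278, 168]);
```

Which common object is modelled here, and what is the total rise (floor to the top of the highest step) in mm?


A staircase. The total rise is 1344 mm.

8 identical blocks, each offset up and back from the previous — a staircase. Each step is 168 mm tall and there are 8 of them, so the total rise is 8 × 168 = 1344 mm.


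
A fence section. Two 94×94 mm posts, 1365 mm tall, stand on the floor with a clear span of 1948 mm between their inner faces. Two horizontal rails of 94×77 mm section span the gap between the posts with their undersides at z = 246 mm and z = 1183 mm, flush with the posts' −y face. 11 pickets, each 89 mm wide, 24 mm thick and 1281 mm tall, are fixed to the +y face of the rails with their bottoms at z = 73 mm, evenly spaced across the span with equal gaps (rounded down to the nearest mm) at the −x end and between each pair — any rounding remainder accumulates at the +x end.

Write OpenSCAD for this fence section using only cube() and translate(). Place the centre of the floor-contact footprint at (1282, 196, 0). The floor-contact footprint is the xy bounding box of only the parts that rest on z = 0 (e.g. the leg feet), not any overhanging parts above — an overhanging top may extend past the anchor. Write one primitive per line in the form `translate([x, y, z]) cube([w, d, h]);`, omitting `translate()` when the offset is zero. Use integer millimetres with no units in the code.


translate([214, 149, 0]) cube([94, 94, 1365]);
translate([2256, 149, 0]) cube([94, 94, 1365]);
translate([308, 149, 246]) cube([1948, 94, 77]);
translate([308, 149, 1183]) cube([1948, 94, 77]);
translate([388, 243, 73]) cube([89, 24, 1281]);
translate([557, 243, 73]) cube([89, 24, 1281]);
translate([726, 243, 73]) cube([89, 24, 1281]);
translate([895, 243, 73]) cube([89, 24, 1281]);
translate([1064, 243, 73]) cube([89, 24, 1281]);
translate([1233, 243, 73]) cube([89, 24, 1281]);
translate([1402, 243, 73]) cube([89, 24, 1281]);
translate([1571, 243, 73]) cube([89, 24, 1281]);
translate([1740, 243, 73]) cube([89, 24, 1281]);
translate([1909, 243, 73]) cube([89, 24, 1281]);
translate([2078, 243, 73]) cube([89, 24, 1281]);


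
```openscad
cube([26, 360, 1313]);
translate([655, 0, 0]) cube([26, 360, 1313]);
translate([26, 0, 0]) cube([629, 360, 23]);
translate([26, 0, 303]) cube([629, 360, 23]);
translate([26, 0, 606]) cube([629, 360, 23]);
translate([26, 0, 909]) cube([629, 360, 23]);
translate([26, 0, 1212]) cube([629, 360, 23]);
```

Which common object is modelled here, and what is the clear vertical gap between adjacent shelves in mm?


A bookshelf. The clear shelf gap is 280 mm.

Two tall side panels with 5 horizontal boards between them — a bookshelf. The first two shelf undersides are at z = 0 and z = 303; with shelf thickness 23, the clear gap is 303 − 0 − 23 = 280 mm.
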